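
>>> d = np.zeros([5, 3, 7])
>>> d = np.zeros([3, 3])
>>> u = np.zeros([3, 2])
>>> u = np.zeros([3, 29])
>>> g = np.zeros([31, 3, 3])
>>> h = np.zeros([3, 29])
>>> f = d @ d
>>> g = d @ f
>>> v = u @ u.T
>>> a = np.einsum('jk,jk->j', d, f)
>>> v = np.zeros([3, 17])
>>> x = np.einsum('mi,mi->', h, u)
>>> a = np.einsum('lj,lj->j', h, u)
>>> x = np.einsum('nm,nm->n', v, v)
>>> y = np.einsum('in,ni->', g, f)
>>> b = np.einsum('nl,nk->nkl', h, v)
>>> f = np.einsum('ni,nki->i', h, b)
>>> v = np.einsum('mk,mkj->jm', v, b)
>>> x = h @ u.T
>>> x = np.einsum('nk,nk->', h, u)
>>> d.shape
(3, 3)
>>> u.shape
(3, 29)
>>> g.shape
(3, 3)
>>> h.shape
(3, 29)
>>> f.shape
(29,)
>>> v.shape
(29, 3)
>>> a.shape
(29,)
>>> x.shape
()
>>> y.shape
()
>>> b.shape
(3, 17, 29)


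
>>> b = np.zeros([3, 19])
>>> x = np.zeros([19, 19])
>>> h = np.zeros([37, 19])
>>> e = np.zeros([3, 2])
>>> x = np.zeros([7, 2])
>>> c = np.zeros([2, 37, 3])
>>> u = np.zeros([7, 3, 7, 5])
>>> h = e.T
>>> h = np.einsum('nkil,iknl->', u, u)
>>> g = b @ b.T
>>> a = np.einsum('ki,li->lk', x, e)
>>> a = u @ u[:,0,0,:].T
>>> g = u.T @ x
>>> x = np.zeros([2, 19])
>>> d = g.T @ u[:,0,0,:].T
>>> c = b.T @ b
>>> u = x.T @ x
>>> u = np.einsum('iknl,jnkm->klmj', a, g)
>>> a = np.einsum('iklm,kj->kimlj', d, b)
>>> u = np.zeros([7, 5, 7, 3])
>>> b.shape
(3, 19)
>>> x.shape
(2, 19)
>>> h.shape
()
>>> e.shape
(3, 2)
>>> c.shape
(19, 19)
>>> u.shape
(7, 5, 7, 3)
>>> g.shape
(5, 7, 3, 2)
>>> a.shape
(3, 2, 7, 7, 19)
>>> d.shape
(2, 3, 7, 7)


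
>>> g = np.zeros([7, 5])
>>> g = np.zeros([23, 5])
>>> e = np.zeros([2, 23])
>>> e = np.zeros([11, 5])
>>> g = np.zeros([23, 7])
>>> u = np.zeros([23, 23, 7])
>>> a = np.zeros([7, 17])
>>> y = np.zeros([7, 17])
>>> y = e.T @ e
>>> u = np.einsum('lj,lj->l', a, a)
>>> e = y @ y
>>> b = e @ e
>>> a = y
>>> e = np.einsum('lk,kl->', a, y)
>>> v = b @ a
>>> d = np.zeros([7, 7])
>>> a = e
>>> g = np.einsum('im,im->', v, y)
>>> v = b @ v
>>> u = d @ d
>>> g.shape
()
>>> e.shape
()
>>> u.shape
(7, 7)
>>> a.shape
()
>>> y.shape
(5, 5)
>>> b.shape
(5, 5)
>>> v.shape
(5, 5)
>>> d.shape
(7, 7)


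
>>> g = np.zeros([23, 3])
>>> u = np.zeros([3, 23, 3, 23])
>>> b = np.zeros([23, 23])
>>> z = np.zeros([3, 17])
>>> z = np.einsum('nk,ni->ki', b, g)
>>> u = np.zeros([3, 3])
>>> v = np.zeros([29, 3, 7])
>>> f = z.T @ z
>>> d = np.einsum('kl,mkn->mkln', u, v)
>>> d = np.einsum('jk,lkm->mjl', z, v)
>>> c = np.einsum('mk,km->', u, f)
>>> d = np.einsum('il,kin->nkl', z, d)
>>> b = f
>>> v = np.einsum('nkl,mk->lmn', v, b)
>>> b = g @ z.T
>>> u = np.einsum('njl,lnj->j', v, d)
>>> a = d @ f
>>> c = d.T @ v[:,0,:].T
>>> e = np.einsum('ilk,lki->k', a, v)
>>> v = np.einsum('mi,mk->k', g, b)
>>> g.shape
(23, 3)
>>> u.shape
(3,)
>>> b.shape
(23, 23)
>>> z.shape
(23, 3)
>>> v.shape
(23,)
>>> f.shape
(3, 3)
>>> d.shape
(29, 7, 3)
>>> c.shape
(3, 7, 7)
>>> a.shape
(29, 7, 3)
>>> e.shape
(3,)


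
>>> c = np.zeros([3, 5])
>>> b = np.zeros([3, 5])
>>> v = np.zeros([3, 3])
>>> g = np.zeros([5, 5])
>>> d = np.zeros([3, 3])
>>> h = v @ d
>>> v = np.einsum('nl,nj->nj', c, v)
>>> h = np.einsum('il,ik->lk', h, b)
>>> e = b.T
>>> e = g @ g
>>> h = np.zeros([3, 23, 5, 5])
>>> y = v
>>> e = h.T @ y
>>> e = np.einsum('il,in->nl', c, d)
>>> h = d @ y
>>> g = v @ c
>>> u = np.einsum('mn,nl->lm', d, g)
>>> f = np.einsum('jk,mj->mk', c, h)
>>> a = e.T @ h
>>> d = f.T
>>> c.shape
(3, 5)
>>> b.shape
(3, 5)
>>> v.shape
(3, 3)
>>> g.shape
(3, 5)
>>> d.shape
(5, 3)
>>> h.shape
(3, 3)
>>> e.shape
(3, 5)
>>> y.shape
(3, 3)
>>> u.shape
(5, 3)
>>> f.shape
(3, 5)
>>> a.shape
(5, 3)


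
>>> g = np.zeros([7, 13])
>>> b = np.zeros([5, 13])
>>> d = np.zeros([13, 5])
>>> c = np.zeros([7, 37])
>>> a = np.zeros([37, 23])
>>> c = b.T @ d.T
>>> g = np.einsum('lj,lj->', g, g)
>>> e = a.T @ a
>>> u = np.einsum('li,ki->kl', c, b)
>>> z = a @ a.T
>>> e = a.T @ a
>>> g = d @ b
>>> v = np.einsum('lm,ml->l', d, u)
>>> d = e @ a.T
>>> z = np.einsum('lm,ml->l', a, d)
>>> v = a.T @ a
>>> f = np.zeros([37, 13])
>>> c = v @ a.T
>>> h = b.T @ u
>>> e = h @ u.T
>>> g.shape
(13, 13)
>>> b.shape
(5, 13)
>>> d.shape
(23, 37)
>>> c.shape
(23, 37)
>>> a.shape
(37, 23)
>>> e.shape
(13, 5)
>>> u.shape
(5, 13)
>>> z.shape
(37,)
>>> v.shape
(23, 23)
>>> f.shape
(37, 13)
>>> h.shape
(13, 13)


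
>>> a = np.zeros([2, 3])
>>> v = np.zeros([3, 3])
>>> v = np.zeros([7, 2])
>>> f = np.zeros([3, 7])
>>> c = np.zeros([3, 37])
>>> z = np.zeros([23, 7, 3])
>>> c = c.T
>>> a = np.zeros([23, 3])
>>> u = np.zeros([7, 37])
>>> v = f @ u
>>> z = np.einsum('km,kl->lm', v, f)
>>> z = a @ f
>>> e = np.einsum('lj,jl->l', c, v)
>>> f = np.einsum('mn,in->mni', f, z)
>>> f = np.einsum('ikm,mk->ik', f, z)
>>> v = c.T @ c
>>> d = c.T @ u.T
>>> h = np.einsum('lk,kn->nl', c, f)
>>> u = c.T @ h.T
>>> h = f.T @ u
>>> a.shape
(23, 3)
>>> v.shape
(3, 3)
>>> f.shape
(3, 7)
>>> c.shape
(37, 3)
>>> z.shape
(23, 7)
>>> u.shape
(3, 7)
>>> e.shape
(37,)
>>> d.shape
(3, 7)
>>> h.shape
(7, 7)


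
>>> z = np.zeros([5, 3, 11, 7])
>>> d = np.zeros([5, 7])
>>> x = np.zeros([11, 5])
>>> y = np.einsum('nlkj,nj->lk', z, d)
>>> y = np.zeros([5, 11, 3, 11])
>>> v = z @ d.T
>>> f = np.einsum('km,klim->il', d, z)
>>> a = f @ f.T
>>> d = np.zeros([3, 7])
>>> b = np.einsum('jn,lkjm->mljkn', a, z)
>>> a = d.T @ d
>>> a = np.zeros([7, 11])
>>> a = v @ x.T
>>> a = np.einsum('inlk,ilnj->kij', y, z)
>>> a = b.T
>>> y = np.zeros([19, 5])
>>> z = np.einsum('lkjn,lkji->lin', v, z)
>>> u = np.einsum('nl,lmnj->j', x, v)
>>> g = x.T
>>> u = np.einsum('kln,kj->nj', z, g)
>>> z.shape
(5, 7, 5)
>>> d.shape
(3, 7)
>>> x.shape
(11, 5)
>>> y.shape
(19, 5)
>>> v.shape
(5, 3, 11, 5)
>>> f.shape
(11, 3)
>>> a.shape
(11, 3, 11, 5, 7)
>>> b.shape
(7, 5, 11, 3, 11)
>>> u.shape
(5, 11)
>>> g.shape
(5, 11)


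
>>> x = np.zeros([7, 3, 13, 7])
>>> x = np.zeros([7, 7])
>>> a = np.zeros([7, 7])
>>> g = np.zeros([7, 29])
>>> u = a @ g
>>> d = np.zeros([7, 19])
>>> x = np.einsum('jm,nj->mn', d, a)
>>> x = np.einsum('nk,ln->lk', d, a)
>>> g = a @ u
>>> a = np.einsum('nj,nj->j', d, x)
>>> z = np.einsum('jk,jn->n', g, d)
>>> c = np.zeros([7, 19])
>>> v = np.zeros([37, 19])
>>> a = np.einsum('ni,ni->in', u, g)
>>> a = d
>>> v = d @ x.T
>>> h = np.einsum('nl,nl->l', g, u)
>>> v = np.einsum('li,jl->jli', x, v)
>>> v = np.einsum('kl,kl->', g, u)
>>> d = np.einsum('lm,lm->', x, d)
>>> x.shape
(7, 19)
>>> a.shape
(7, 19)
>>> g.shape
(7, 29)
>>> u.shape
(7, 29)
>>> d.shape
()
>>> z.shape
(19,)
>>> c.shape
(7, 19)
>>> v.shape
()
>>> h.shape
(29,)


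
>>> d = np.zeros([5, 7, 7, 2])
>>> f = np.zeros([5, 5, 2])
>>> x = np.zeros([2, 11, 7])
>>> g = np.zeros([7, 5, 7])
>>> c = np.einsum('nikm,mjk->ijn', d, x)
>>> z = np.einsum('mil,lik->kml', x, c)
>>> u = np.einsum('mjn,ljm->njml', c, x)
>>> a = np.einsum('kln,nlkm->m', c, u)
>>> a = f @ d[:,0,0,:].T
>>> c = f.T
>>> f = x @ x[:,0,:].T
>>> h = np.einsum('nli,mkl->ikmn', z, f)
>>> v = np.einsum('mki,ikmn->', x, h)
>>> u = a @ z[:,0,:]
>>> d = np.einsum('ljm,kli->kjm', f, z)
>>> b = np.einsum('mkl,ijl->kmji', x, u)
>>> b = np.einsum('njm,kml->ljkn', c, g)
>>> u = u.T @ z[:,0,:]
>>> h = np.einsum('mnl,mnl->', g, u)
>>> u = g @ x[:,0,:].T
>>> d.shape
(5, 11, 2)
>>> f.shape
(2, 11, 2)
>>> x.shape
(2, 11, 7)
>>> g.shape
(7, 5, 7)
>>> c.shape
(2, 5, 5)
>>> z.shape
(5, 2, 7)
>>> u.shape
(7, 5, 2)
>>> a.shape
(5, 5, 5)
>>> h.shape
()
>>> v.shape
()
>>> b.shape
(7, 5, 7, 2)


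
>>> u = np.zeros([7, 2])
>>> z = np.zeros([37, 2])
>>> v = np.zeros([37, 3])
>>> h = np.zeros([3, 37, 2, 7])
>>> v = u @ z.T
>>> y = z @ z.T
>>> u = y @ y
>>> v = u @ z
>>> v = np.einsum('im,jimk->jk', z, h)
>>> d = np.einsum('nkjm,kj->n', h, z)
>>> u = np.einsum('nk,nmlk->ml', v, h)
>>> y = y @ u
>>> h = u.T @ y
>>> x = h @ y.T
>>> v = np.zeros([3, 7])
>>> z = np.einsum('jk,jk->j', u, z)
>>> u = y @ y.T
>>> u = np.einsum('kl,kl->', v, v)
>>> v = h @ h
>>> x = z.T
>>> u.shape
()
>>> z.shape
(37,)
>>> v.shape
(2, 2)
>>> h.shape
(2, 2)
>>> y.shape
(37, 2)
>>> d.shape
(3,)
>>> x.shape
(37,)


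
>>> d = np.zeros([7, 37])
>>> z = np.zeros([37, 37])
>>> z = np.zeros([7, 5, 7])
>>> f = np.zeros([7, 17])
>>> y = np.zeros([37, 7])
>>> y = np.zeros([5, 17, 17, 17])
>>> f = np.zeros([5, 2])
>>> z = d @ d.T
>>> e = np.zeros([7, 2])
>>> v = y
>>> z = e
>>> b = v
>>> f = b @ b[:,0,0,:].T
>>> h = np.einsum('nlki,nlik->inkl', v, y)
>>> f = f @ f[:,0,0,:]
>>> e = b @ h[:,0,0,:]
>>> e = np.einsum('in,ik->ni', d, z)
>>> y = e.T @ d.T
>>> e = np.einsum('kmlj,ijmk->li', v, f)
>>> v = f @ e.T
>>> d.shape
(7, 37)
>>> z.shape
(7, 2)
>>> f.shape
(5, 17, 17, 5)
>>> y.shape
(7, 7)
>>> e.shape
(17, 5)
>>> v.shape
(5, 17, 17, 17)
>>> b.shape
(5, 17, 17, 17)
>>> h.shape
(17, 5, 17, 17)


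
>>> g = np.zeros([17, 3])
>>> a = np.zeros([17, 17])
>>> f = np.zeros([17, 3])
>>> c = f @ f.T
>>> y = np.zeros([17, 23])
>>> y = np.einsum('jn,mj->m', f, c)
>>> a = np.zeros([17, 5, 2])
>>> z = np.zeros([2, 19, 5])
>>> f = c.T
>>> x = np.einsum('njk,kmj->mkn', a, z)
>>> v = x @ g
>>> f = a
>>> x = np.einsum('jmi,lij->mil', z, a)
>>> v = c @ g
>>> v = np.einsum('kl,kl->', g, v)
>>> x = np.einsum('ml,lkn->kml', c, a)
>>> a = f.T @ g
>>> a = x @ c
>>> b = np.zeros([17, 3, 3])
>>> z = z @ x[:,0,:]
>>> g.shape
(17, 3)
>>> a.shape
(5, 17, 17)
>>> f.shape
(17, 5, 2)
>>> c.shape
(17, 17)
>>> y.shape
(17,)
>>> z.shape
(2, 19, 17)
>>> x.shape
(5, 17, 17)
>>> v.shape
()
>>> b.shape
(17, 3, 3)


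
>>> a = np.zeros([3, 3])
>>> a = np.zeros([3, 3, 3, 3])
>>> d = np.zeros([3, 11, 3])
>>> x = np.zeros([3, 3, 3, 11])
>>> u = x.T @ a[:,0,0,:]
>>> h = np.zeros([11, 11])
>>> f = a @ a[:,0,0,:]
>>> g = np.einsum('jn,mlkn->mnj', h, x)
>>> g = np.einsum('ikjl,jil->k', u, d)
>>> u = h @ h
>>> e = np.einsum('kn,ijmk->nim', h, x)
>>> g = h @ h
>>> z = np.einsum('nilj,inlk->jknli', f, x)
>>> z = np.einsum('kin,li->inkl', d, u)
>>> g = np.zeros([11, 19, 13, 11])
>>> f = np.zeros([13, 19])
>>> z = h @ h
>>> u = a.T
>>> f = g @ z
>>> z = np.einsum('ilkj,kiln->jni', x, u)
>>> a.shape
(3, 3, 3, 3)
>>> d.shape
(3, 11, 3)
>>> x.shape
(3, 3, 3, 11)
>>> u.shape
(3, 3, 3, 3)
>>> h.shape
(11, 11)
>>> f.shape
(11, 19, 13, 11)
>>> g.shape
(11, 19, 13, 11)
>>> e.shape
(11, 3, 3)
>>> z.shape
(11, 3, 3)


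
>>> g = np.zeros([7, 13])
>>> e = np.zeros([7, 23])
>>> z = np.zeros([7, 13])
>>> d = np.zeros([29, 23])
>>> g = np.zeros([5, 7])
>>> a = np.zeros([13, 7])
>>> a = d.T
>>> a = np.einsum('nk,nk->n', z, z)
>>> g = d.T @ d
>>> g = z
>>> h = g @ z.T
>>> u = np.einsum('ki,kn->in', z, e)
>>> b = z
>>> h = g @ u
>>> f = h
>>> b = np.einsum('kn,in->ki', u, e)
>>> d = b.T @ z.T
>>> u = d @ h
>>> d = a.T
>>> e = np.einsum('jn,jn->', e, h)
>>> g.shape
(7, 13)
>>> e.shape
()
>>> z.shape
(7, 13)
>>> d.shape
(7,)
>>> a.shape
(7,)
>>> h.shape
(7, 23)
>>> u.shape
(7, 23)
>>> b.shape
(13, 7)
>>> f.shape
(7, 23)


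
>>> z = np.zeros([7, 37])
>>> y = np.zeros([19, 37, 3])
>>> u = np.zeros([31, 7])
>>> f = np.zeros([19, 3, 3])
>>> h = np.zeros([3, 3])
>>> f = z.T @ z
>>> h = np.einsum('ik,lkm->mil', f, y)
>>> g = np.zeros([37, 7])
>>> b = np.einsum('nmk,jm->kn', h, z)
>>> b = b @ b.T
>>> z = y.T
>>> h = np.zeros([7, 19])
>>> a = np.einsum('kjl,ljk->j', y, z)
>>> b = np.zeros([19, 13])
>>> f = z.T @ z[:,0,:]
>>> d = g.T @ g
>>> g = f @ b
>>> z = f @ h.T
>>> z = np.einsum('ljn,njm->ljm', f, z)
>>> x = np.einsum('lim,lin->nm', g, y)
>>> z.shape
(19, 37, 7)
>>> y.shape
(19, 37, 3)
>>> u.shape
(31, 7)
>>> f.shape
(19, 37, 19)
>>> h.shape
(7, 19)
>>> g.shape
(19, 37, 13)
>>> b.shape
(19, 13)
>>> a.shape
(37,)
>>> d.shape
(7, 7)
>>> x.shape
(3, 13)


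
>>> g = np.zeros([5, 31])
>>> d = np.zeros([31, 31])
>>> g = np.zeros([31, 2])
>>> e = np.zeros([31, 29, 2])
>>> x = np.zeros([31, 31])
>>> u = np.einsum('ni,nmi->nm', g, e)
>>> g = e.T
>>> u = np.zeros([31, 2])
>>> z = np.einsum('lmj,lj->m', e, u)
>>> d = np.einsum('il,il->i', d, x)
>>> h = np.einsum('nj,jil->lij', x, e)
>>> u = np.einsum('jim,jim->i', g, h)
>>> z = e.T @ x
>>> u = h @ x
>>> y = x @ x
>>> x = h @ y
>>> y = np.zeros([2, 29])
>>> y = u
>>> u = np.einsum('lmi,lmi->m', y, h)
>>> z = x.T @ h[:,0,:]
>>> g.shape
(2, 29, 31)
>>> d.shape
(31,)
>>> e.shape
(31, 29, 2)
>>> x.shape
(2, 29, 31)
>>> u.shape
(29,)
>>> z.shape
(31, 29, 31)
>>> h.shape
(2, 29, 31)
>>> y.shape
(2, 29, 31)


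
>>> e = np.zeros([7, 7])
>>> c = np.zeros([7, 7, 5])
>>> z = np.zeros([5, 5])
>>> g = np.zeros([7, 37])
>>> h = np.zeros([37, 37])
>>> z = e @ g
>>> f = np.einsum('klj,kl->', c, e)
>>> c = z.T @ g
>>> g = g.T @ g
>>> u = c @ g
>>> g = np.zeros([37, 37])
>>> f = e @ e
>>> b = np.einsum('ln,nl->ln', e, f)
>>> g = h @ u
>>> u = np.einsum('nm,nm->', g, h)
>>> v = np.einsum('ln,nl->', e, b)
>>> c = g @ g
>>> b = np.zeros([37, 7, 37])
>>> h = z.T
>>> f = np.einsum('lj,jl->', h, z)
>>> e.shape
(7, 7)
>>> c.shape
(37, 37)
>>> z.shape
(7, 37)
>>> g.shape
(37, 37)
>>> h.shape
(37, 7)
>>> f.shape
()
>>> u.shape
()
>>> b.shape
(37, 7, 37)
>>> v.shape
()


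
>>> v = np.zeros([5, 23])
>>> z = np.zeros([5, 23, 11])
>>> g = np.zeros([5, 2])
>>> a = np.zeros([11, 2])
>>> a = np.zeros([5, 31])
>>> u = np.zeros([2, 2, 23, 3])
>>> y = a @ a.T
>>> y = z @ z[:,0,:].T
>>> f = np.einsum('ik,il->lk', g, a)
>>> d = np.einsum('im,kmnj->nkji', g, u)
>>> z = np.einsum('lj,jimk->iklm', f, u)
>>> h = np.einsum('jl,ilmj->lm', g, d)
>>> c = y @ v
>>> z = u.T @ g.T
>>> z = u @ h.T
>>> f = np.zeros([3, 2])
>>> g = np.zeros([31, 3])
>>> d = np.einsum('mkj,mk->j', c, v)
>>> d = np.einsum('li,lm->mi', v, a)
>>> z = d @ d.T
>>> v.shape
(5, 23)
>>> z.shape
(31, 31)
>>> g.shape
(31, 3)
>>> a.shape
(5, 31)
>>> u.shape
(2, 2, 23, 3)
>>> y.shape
(5, 23, 5)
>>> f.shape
(3, 2)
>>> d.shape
(31, 23)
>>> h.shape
(2, 3)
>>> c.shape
(5, 23, 23)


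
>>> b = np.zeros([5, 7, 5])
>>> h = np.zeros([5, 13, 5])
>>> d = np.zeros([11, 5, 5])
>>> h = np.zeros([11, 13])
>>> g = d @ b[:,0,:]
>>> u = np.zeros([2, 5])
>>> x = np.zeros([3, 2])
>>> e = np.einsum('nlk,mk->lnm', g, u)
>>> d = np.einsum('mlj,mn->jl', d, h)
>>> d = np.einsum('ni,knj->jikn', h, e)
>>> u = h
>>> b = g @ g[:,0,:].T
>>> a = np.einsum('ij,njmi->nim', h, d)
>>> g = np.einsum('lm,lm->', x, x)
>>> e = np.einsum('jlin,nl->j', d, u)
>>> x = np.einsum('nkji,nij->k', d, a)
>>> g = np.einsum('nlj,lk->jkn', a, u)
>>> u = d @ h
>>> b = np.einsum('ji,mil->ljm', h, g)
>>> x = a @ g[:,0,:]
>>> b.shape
(2, 11, 5)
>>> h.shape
(11, 13)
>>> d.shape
(2, 13, 5, 11)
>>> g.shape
(5, 13, 2)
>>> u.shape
(2, 13, 5, 13)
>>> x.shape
(2, 11, 2)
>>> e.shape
(2,)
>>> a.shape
(2, 11, 5)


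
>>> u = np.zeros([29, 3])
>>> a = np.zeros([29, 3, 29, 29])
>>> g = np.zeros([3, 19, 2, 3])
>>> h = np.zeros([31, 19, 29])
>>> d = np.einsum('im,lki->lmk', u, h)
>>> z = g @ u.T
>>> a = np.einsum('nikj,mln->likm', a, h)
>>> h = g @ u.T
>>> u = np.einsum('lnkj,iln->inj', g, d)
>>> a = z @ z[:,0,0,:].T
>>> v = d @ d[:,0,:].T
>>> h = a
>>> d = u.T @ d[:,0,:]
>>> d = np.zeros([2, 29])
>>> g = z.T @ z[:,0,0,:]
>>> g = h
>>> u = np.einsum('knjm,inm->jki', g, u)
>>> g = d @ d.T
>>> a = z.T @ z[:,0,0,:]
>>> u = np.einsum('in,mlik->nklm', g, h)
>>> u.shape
(2, 3, 19, 3)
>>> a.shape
(29, 2, 19, 29)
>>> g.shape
(2, 2)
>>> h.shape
(3, 19, 2, 3)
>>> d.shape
(2, 29)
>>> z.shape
(3, 19, 2, 29)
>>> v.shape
(31, 3, 31)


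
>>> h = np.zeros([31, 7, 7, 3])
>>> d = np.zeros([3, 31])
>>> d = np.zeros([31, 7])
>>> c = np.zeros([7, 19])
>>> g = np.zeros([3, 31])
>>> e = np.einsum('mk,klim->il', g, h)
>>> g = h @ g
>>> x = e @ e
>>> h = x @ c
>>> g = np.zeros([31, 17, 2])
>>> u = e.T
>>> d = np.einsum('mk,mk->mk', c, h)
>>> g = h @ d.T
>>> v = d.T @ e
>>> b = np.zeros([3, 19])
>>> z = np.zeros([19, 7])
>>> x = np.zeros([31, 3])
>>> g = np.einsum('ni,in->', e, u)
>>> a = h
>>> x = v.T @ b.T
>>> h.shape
(7, 19)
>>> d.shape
(7, 19)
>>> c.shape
(7, 19)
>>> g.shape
()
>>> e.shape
(7, 7)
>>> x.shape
(7, 3)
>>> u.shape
(7, 7)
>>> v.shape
(19, 7)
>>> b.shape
(3, 19)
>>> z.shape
(19, 7)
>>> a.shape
(7, 19)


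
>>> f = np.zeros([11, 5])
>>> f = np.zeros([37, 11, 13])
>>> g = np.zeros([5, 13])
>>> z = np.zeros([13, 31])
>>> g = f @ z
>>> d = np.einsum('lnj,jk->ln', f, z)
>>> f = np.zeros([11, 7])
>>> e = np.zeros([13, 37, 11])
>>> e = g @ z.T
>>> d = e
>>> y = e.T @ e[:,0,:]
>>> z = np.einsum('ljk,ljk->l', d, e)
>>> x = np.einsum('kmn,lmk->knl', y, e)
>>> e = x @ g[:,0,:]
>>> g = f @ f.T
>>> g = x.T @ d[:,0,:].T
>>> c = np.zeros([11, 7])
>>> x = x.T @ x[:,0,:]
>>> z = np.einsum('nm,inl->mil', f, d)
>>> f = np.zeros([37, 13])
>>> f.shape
(37, 13)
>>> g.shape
(37, 13, 37)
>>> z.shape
(7, 37, 13)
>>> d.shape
(37, 11, 13)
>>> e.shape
(13, 13, 31)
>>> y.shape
(13, 11, 13)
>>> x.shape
(37, 13, 37)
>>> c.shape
(11, 7)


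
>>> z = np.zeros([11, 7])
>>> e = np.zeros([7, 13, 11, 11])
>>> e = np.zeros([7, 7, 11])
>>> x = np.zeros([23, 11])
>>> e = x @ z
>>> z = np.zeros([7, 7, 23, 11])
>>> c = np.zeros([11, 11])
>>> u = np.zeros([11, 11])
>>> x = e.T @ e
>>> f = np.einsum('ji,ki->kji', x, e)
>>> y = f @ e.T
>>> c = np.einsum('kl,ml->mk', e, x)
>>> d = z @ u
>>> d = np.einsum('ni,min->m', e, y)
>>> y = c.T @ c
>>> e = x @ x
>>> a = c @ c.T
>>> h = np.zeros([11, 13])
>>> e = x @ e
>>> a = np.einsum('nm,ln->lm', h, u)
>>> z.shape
(7, 7, 23, 11)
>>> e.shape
(7, 7)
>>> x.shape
(7, 7)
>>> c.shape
(7, 23)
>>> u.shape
(11, 11)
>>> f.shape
(23, 7, 7)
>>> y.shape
(23, 23)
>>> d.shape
(23,)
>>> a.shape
(11, 13)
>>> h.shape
(11, 13)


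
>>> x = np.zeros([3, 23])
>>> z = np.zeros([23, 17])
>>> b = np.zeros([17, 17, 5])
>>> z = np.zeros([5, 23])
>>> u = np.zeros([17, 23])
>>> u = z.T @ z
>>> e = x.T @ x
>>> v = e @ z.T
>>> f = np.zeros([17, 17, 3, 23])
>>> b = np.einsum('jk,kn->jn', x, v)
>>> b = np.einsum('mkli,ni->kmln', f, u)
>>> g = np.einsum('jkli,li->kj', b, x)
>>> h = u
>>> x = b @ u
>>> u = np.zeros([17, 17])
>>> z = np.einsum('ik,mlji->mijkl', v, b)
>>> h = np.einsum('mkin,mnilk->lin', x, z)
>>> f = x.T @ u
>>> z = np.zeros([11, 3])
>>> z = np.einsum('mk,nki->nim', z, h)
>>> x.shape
(17, 17, 3, 23)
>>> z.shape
(5, 23, 11)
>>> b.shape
(17, 17, 3, 23)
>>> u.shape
(17, 17)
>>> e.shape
(23, 23)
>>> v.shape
(23, 5)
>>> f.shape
(23, 3, 17, 17)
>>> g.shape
(17, 17)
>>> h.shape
(5, 3, 23)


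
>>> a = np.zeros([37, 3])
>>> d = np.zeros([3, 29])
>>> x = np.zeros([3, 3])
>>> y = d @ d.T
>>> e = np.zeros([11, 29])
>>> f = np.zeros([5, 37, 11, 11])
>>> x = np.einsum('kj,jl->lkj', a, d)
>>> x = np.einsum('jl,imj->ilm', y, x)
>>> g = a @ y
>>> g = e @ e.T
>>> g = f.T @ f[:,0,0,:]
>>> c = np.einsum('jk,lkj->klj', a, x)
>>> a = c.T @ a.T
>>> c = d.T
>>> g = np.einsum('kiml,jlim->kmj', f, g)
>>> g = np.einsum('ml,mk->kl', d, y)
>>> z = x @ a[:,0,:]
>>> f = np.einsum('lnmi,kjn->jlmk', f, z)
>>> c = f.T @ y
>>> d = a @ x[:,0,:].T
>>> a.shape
(37, 29, 37)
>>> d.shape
(37, 29, 29)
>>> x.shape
(29, 3, 37)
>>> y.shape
(3, 3)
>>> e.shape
(11, 29)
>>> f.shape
(3, 5, 11, 29)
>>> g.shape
(3, 29)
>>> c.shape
(29, 11, 5, 3)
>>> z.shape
(29, 3, 37)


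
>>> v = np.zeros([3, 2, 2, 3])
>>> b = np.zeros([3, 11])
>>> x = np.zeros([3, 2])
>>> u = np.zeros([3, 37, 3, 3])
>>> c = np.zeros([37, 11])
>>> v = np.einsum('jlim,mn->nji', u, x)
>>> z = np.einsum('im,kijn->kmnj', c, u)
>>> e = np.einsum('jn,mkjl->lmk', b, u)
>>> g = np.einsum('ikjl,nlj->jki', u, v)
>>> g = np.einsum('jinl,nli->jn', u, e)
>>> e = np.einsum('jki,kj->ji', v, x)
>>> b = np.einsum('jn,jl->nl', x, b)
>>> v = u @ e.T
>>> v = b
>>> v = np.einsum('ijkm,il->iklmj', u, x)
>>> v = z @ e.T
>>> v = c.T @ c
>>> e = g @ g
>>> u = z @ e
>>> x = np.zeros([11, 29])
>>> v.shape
(11, 11)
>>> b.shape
(2, 11)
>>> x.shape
(11, 29)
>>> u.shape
(3, 11, 3, 3)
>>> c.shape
(37, 11)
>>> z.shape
(3, 11, 3, 3)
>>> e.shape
(3, 3)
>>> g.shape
(3, 3)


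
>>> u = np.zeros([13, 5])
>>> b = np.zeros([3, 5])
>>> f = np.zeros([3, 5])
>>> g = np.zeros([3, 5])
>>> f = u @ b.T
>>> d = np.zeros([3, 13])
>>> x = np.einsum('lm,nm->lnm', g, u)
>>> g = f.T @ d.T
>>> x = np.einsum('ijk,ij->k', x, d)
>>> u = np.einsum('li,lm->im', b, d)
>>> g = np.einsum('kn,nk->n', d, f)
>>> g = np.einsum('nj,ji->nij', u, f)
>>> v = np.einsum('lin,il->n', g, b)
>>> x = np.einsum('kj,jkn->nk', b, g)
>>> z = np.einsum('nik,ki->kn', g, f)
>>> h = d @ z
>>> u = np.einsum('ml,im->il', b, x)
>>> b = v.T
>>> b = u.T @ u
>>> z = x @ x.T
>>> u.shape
(13, 5)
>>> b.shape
(5, 5)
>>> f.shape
(13, 3)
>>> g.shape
(5, 3, 13)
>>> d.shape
(3, 13)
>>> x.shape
(13, 3)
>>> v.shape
(13,)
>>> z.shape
(13, 13)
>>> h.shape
(3, 5)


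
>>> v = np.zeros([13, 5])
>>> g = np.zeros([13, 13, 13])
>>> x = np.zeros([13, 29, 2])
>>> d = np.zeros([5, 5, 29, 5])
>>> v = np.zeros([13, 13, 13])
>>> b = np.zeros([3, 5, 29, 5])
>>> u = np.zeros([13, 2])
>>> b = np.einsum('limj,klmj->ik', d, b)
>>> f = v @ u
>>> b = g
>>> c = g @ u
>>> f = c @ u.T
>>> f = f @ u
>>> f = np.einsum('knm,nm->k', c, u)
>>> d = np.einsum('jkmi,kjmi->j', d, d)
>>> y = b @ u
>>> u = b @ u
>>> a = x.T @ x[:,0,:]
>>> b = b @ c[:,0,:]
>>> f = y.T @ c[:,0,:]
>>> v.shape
(13, 13, 13)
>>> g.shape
(13, 13, 13)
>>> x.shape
(13, 29, 2)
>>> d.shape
(5,)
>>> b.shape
(13, 13, 2)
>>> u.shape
(13, 13, 2)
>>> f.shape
(2, 13, 2)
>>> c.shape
(13, 13, 2)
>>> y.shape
(13, 13, 2)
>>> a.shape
(2, 29, 2)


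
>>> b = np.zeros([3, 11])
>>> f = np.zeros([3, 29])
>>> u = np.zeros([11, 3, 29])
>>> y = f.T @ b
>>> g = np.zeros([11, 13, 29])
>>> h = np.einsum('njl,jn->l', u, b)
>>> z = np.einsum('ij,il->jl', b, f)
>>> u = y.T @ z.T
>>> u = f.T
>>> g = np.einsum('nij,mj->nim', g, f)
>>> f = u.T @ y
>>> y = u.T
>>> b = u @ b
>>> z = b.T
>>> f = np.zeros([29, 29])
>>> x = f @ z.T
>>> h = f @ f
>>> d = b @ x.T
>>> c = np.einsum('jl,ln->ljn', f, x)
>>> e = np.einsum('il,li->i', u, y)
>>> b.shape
(29, 11)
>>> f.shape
(29, 29)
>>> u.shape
(29, 3)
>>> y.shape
(3, 29)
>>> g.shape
(11, 13, 3)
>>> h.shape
(29, 29)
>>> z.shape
(11, 29)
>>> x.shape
(29, 11)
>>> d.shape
(29, 29)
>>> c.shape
(29, 29, 11)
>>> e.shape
(29,)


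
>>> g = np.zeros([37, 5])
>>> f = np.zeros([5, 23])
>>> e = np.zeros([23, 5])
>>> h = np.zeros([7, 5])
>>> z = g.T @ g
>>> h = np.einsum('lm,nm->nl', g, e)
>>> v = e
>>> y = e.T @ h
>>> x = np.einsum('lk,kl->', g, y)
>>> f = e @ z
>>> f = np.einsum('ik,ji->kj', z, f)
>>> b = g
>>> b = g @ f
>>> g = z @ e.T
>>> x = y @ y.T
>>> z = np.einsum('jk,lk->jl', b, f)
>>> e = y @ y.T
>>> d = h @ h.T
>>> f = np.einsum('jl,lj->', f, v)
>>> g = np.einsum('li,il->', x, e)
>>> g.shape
()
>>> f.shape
()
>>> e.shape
(5, 5)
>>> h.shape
(23, 37)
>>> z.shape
(37, 5)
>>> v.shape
(23, 5)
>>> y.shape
(5, 37)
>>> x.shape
(5, 5)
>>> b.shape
(37, 23)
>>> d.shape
(23, 23)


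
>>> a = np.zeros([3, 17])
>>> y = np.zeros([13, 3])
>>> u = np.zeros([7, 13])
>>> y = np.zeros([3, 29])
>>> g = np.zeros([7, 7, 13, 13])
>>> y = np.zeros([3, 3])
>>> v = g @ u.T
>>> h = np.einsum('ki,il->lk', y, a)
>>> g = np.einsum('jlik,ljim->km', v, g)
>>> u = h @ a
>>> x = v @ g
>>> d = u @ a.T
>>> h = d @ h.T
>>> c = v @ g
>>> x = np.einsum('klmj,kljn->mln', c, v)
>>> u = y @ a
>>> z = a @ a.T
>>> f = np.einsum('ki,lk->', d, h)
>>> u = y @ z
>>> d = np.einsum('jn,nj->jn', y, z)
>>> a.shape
(3, 17)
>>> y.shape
(3, 3)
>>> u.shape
(3, 3)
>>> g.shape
(7, 13)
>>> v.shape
(7, 7, 13, 7)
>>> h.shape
(17, 17)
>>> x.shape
(13, 7, 7)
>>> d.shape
(3, 3)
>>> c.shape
(7, 7, 13, 13)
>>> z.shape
(3, 3)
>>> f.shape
()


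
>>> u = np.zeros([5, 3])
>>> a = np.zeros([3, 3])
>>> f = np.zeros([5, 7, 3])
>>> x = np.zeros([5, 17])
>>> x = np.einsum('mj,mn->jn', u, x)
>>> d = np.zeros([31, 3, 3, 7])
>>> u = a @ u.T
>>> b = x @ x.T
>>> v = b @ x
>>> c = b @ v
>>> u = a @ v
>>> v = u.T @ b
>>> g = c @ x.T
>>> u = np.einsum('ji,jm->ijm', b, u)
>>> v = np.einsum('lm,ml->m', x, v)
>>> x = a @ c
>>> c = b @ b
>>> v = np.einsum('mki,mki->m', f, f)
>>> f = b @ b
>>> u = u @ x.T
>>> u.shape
(3, 3, 3)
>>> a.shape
(3, 3)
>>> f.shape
(3, 3)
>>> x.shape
(3, 17)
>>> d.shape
(31, 3, 3, 7)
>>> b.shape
(3, 3)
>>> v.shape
(5,)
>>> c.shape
(3, 3)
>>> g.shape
(3, 3)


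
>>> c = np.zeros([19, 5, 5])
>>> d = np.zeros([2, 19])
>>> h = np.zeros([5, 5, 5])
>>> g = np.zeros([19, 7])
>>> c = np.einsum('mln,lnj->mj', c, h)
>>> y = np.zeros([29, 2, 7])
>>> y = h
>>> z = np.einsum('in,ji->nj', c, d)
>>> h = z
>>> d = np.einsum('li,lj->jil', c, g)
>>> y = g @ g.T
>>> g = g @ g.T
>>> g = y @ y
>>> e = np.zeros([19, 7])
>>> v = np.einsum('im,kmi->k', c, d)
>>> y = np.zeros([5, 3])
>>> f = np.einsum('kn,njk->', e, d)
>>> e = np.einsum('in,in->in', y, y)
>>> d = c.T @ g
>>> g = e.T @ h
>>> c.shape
(19, 5)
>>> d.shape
(5, 19)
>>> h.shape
(5, 2)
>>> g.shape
(3, 2)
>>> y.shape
(5, 3)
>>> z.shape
(5, 2)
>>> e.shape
(5, 3)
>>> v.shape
(7,)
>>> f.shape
()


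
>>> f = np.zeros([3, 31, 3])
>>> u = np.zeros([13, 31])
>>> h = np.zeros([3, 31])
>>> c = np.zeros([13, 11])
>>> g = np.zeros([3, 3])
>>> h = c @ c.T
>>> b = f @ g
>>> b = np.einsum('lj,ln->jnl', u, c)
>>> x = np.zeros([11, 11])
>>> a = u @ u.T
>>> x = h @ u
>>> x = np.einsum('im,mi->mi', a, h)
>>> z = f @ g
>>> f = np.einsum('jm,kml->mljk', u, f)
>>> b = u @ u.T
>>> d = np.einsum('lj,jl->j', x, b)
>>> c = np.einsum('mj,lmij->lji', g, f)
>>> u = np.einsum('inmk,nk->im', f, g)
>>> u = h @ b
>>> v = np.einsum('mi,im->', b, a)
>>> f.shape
(31, 3, 13, 3)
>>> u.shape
(13, 13)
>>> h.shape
(13, 13)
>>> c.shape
(31, 3, 13)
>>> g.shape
(3, 3)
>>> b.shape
(13, 13)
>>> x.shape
(13, 13)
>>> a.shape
(13, 13)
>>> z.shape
(3, 31, 3)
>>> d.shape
(13,)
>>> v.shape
()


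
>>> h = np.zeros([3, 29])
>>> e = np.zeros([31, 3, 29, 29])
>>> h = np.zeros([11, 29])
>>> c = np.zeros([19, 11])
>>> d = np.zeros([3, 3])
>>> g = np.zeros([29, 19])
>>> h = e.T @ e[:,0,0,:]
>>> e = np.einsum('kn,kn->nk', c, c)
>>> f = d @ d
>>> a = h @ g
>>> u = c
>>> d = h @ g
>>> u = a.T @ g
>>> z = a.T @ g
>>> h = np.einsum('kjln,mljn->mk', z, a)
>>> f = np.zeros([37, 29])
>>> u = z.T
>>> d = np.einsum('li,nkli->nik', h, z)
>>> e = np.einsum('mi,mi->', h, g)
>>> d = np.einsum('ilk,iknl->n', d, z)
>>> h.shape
(29, 19)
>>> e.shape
()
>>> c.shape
(19, 11)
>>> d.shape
(29,)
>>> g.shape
(29, 19)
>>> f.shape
(37, 29)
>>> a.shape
(29, 29, 3, 19)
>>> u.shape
(19, 29, 3, 19)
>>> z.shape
(19, 3, 29, 19)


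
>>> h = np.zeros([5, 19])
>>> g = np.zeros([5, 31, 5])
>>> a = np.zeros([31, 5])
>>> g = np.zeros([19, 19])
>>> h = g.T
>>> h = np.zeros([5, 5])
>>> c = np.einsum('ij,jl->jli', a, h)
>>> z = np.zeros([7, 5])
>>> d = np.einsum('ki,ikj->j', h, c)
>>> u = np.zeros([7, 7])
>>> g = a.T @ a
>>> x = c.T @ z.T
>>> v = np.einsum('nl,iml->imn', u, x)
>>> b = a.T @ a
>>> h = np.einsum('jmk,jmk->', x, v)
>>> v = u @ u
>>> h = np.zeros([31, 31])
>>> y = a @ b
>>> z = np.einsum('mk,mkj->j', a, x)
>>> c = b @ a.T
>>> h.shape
(31, 31)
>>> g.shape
(5, 5)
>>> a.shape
(31, 5)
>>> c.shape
(5, 31)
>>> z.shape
(7,)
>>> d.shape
(31,)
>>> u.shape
(7, 7)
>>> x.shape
(31, 5, 7)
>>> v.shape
(7, 7)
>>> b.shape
(5, 5)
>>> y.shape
(31, 5)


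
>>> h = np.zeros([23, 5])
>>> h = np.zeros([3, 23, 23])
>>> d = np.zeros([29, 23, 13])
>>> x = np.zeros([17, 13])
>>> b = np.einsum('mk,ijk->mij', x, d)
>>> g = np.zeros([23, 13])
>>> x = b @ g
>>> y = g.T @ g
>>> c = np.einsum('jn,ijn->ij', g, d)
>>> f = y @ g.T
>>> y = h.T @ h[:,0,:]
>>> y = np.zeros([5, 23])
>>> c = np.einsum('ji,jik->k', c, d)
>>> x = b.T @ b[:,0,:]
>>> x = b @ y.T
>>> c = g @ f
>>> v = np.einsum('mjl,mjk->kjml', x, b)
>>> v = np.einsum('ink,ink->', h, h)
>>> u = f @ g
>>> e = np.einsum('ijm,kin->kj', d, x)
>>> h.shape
(3, 23, 23)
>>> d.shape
(29, 23, 13)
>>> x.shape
(17, 29, 5)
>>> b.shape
(17, 29, 23)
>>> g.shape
(23, 13)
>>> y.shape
(5, 23)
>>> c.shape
(23, 23)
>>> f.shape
(13, 23)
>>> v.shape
()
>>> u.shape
(13, 13)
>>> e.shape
(17, 23)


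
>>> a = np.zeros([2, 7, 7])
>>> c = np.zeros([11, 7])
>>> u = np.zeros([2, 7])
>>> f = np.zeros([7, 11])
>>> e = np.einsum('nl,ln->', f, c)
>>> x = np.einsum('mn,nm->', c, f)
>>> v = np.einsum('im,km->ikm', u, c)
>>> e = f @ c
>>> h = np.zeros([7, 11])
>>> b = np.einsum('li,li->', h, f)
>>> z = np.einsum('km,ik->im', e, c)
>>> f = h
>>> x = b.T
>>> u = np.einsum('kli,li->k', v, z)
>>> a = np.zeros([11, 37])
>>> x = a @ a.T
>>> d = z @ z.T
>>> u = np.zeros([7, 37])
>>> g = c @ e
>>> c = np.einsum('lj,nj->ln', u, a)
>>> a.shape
(11, 37)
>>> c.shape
(7, 11)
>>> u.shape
(7, 37)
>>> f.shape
(7, 11)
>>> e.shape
(7, 7)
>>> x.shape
(11, 11)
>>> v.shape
(2, 11, 7)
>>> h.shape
(7, 11)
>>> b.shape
()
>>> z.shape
(11, 7)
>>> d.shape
(11, 11)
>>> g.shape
(11, 7)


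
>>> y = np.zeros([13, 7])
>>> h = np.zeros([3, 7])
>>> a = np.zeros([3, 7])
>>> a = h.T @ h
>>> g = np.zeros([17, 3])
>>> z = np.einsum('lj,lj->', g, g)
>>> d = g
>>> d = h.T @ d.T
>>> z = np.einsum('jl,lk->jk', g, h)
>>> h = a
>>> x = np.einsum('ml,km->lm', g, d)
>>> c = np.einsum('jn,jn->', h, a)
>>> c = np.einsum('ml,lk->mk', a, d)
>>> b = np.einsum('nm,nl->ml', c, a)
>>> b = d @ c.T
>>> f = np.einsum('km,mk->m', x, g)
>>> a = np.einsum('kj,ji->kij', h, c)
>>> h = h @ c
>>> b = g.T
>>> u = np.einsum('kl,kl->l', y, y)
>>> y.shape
(13, 7)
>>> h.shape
(7, 17)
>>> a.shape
(7, 17, 7)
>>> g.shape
(17, 3)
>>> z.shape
(17, 7)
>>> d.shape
(7, 17)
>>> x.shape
(3, 17)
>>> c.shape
(7, 17)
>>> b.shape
(3, 17)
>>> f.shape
(17,)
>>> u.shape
(7,)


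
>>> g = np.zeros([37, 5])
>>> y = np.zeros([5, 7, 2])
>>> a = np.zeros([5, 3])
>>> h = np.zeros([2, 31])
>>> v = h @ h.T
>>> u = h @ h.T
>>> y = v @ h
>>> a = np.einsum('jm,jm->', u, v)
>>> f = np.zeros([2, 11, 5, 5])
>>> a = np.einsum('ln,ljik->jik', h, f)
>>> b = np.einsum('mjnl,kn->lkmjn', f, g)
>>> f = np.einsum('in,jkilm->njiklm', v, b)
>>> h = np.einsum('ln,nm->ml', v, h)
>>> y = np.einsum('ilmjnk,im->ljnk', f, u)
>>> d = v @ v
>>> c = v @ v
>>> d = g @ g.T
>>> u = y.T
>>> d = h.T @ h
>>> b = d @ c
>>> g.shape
(37, 5)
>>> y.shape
(5, 37, 11, 5)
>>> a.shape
(11, 5, 5)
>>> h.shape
(31, 2)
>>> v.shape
(2, 2)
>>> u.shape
(5, 11, 37, 5)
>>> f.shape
(2, 5, 2, 37, 11, 5)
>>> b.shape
(2, 2)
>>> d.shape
(2, 2)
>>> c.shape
(2, 2)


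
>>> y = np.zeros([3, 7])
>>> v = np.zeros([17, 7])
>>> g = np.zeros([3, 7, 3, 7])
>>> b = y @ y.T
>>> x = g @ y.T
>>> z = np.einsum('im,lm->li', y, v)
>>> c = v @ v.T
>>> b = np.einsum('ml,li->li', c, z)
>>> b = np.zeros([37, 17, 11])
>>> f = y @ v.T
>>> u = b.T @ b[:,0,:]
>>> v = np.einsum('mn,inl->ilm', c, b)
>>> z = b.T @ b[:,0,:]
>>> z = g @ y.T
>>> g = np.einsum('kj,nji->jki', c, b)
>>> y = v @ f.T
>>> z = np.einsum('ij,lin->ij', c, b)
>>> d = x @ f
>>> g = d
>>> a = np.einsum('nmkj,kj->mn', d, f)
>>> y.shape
(37, 11, 3)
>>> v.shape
(37, 11, 17)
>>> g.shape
(3, 7, 3, 17)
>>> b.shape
(37, 17, 11)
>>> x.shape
(3, 7, 3, 3)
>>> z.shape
(17, 17)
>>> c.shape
(17, 17)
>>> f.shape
(3, 17)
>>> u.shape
(11, 17, 11)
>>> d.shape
(3, 7, 3, 17)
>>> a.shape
(7, 3)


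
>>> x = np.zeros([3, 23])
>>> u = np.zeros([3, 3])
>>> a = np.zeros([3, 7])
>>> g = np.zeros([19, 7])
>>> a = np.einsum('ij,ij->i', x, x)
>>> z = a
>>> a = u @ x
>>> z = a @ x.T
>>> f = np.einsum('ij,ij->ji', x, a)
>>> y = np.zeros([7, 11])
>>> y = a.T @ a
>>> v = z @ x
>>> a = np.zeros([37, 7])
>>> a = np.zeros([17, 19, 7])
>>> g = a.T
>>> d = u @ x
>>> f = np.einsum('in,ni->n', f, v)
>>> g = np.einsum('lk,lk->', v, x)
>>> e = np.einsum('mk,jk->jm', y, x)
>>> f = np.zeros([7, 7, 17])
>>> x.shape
(3, 23)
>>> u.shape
(3, 3)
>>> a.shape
(17, 19, 7)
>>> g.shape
()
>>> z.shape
(3, 3)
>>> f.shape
(7, 7, 17)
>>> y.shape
(23, 23)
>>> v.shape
(3, 23)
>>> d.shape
(3, 23)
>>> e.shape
(3, 23)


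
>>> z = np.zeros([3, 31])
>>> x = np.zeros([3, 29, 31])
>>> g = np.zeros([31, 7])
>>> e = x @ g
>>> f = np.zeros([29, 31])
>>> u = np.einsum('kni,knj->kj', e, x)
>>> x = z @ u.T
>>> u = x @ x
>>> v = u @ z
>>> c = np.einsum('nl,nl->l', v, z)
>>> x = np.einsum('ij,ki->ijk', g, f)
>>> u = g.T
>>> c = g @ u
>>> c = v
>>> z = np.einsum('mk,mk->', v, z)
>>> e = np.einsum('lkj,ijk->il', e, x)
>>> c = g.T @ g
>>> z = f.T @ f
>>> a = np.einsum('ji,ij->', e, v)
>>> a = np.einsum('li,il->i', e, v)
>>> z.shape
(31, 31)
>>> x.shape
(31, 7, 29)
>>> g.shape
(31, 7)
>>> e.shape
(31, 3)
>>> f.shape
(29, 31)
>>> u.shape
(7, 31)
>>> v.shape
(3, 31)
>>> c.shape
(7, 7)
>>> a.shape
(3,)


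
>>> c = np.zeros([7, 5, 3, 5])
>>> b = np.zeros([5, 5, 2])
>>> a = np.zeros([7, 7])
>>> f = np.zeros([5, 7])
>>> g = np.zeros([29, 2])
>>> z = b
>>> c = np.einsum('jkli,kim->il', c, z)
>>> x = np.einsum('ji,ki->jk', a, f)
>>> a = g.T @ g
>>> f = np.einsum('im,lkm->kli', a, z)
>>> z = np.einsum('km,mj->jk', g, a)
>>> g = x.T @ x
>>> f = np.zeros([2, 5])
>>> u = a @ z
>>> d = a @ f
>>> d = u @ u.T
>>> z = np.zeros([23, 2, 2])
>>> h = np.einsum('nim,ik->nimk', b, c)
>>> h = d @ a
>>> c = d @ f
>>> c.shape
(2, 5)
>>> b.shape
(5, 5, 2)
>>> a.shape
(2, 2)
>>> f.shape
(2, 5)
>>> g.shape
(5, 5)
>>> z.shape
(23, 2, 2)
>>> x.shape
(7, 5)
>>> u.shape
(2, 29)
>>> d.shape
(2, 2)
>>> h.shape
(2, 2)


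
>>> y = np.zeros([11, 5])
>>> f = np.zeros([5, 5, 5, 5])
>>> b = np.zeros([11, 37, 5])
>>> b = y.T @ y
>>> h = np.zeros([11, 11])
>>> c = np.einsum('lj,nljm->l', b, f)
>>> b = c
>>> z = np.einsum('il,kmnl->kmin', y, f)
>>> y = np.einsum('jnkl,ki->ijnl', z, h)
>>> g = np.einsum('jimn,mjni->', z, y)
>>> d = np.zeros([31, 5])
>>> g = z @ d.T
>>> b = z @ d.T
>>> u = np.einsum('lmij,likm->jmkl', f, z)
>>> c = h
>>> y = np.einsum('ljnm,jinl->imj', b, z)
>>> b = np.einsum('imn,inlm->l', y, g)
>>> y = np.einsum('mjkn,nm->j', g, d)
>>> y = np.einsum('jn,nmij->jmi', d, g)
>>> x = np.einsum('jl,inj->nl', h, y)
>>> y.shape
(31, 5, 11)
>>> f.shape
(5, 5, 5, 5)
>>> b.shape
(11,)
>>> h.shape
(11, 11)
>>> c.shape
(11, 11)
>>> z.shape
(5, 5, 11, 5)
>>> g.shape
(5, 5, 11, 31)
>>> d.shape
(31, 5)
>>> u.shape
(5, 5, 11, 5)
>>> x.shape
(5, 11)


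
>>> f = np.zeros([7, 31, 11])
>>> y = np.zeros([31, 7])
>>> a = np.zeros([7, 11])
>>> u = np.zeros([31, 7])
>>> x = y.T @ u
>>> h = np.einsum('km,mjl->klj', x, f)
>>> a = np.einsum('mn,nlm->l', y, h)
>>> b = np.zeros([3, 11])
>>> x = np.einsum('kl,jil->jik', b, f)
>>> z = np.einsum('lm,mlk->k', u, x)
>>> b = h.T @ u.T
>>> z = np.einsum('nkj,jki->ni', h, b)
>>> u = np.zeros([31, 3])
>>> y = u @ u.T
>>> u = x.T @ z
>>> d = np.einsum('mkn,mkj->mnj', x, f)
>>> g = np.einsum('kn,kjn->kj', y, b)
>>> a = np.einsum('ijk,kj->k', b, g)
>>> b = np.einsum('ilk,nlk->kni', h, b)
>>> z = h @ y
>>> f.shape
(7, 31, 11)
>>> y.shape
(31, 31)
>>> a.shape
(31,)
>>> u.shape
(3, 31, 31)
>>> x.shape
(7, 31, 3)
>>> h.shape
(7, 11, 31)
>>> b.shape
(31, 31, 7)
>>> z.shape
(7, 11, 31)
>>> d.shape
(7, 3, 11)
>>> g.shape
(31, 11)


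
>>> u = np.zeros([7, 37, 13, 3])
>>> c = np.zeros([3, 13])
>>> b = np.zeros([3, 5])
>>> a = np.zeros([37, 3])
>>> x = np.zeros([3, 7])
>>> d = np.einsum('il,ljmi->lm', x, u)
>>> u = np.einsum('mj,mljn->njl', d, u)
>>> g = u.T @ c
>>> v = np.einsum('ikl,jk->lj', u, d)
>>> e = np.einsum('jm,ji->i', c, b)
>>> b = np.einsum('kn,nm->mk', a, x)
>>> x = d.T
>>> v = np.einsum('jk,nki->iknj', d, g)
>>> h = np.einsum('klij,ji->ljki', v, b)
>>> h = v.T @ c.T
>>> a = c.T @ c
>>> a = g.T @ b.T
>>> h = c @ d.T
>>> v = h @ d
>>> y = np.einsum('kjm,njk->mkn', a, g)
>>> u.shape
(3, 13, 37)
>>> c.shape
(3, 13)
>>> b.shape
(7, 37)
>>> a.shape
(13, 13, 7)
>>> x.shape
(13, 7)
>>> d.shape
(7, 13)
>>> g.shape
(37, 13, 13)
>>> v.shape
(3, 13)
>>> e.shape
(5,)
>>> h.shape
(3, 7)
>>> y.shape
(7, 13, 37)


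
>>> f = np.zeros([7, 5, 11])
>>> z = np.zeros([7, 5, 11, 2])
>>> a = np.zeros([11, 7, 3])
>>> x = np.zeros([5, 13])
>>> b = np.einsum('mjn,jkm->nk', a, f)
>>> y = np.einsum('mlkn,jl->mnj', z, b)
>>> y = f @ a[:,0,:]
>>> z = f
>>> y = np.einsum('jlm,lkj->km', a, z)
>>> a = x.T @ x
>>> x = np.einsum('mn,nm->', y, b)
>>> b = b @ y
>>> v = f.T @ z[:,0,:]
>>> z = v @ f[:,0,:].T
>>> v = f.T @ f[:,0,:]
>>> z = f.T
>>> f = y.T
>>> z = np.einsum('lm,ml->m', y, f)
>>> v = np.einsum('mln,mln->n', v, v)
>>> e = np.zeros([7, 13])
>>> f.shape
(3, 5)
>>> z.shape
(3,)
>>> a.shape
(13, 13)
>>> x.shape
()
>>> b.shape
(3, 3)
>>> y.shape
(5, 3)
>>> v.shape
(11,)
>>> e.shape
(7, 13)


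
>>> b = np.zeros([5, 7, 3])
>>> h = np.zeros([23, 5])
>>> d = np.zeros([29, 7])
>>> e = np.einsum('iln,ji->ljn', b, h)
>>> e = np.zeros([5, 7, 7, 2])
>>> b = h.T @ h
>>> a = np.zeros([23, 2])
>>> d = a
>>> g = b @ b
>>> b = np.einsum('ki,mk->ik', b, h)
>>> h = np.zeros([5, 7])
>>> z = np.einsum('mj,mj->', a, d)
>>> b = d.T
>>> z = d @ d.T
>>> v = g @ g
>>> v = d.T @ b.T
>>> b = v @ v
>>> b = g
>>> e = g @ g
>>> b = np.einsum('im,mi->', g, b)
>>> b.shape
()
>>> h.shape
(5, 7)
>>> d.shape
(23, 2)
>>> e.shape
(5, 5)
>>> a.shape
(23, 2)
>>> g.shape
(5, 5)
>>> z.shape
(23, 23)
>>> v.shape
(2, 2)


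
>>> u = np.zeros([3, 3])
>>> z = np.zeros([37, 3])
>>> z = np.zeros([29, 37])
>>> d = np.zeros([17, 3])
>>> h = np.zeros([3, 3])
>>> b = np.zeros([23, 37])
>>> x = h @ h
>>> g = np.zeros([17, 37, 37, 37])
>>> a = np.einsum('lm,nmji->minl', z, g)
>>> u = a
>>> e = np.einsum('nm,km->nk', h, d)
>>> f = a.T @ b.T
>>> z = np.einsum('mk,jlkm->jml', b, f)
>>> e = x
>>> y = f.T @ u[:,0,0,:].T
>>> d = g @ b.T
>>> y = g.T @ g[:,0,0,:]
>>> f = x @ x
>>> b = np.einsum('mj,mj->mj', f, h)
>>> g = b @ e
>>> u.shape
(37, 37, 17, 29)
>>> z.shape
(29, 23, 17)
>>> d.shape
(17, 37, 37, 23)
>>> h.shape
(3, 3)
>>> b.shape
(3, 3)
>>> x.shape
(3, 3)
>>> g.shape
(3, 3)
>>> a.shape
(37, 37, 17, 29)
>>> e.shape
(3, 3)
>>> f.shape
(3, 3)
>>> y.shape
(37, 37, 37, 37)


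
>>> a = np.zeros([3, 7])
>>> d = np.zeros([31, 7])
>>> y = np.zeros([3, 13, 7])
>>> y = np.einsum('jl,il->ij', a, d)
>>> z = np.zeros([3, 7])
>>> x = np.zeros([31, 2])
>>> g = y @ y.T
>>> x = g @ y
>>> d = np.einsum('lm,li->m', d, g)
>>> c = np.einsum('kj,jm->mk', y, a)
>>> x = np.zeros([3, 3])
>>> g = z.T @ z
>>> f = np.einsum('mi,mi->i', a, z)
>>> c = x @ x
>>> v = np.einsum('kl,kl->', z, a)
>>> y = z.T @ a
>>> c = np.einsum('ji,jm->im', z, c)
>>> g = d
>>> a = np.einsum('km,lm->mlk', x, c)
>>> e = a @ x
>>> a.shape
(3, 7, 3)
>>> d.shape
(7,)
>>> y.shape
(7, 7)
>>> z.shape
(3, 7)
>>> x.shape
(3, 3)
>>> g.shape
(7,)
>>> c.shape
(7, 3)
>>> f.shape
(7,)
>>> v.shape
()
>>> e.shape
(3, 7, 3)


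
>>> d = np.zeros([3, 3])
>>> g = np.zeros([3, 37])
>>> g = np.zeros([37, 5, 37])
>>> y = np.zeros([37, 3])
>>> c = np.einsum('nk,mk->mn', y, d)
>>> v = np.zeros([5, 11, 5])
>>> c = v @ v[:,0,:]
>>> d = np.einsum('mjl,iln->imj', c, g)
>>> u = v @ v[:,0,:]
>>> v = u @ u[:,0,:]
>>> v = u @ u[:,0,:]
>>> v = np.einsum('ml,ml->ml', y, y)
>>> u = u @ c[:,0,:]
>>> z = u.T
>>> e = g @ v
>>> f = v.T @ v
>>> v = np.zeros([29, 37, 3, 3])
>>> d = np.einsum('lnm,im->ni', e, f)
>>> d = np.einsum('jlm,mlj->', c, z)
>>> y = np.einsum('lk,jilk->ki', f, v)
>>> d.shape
()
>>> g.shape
(37, 5, 37)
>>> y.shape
(3, 37)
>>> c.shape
(5, 11, 5)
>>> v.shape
(29, 37, 3, 3)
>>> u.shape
(5, 11, 5)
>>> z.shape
(5, 11, 5)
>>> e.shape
(37, 5, 3)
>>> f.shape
(3, 3)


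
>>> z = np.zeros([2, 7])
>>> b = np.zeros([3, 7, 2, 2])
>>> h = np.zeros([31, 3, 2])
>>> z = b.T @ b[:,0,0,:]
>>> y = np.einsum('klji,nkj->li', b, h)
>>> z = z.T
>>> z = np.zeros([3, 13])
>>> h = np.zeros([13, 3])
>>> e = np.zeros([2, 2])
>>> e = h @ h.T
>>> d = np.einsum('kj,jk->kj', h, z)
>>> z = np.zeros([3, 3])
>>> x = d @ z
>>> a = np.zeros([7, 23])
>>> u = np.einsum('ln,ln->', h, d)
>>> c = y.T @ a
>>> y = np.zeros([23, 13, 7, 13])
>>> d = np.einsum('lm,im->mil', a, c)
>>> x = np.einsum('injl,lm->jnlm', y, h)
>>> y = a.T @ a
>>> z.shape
(3, 3)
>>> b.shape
(3, 7, 2, 2)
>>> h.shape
(13, 3)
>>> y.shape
(23, 23)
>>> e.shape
(13, 13)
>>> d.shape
(23, 2, 7)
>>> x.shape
(7, 13, 13, 3)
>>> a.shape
(7, 23)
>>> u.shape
()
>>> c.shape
(2, 23)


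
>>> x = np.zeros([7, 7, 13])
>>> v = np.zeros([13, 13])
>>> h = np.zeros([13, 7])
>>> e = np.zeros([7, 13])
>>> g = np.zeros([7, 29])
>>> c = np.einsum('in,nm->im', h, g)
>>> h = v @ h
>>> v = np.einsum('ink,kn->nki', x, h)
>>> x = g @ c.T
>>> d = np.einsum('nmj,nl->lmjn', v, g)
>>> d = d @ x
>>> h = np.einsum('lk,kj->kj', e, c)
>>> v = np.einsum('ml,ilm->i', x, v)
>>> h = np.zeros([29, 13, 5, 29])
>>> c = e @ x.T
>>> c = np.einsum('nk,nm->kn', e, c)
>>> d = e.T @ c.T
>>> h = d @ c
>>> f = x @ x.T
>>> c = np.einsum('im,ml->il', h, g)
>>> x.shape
(7, 13)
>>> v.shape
(7,)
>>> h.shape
(13, 7)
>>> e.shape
(7, 13)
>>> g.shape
(7, 29)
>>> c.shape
(13, 29)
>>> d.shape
(13, 13)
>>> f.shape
(7, 7)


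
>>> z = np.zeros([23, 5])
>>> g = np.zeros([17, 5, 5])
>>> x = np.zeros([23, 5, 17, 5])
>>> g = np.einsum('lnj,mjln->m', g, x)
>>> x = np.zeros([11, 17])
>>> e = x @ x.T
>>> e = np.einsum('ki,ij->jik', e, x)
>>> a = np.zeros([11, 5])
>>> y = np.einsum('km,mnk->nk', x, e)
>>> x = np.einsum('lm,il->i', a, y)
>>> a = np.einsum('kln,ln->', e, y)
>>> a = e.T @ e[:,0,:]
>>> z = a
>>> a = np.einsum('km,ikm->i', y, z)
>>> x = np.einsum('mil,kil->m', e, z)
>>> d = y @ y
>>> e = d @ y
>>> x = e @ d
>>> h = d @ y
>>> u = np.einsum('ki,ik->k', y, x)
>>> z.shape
(11, 11, 11)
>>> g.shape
(23,)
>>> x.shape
(11, 11)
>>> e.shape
(11, 11)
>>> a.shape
(11,)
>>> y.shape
(11, 11)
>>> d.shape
(11, 11)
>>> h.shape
(11, 11)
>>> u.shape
(11,)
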